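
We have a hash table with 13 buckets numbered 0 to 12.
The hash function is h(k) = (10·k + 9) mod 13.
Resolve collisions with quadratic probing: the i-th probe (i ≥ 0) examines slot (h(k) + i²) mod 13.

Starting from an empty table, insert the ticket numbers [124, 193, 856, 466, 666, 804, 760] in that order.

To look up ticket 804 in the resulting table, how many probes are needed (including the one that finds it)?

4

124 hashes to 1; slot 1 is free -> place at 1.
193 hashes to 2; slot 2 is free -> place at 2.
856 hashes to 2; 2 taken -> place at 3.
466 hashes to 2; 2,3 taken -> place at 6.
666 hashes to 0; slot 0 is free -> place at 0.
804 hashes to 2; 2,3,6 taken -> place at 11.
760 hashes to 4; slot 4 is free -> place at 4.
Table: [666, 124, 193, 856, 760, -, 466, -, -, -, -, 804, -]
Lookup 804: h=2, probe 2,3,6,11 → found at 11.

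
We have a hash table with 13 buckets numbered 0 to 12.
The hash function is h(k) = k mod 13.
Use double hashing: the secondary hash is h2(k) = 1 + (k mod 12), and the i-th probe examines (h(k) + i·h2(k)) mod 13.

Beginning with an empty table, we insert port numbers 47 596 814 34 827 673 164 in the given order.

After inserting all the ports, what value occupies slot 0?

164

47 hashes to 8; slot 8 is free → place at 8.
596 hashes to 11; slot 11 is free → place at 11.
814 hashes to 8, h2=11; 8 taken → place at 6.
34 hashes to 8, h2=11; 8,6 taken → place at 4.
827 hashes to 8, h2=12; 8 taken → place at 7.
673 hashes to 10; slot 10 is free → place at 10.
164 hashes to 8, h2=9; 8,4 taken → place at 0.
Table: [164, _, _, _, 34, _, 814, 827, 47, _, 673, 596, _]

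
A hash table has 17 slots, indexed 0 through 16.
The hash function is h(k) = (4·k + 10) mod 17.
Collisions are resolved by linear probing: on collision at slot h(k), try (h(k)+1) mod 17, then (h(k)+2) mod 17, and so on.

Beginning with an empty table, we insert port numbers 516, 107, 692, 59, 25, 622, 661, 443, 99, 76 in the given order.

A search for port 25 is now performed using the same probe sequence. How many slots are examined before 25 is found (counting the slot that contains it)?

516: h=0 -> slot 0
107: h=13 -> slot 13
692: h=7 -> slot 7
59: h=8 -> slot 8
25: h=8, probe 8,9 -> slot 9
622: h=16 -> slot 16
661: h=2 -> slot 2
443: h=14 -> slot 14
99: h=15 -> slot 15
76: h=8, probe 8,9,10 -> slot 10
Table: [516, —, 661, —, —, —, —, 692, 59, 25, 76, —, —, 107, 443, 99, 622]
Lookup 25: h=8, probe 8,9 → found at 9.

2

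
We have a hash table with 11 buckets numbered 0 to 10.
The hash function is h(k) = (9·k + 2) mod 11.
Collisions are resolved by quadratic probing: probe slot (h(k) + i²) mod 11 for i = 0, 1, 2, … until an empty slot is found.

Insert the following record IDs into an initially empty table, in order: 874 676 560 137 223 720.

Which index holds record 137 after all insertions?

Insert 874: h=3, slot 3 empty -> index 3.
Insert 676: h=3, slot 3 occupied -> index 4.
Insert 560: h=4, slot 4 occupied -> index 5.
Insert 137: h=3, slots 3,4 occupied -> index 7.
Insert 223: h=7, slot 7 occupied -> index 8.
Insert 720: h=3, slots 3,4,7 occupied -> index 1.
Table: [-, 720, -, 874, 676, 560, -, 137, 223, -, -]

7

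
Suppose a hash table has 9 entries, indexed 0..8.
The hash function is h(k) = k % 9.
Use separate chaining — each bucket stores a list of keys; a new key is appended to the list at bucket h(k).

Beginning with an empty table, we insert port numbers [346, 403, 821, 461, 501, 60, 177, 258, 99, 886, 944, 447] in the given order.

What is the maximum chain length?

5

346 → bucket 4
403 → bucket 7
821 → bucket 2
461 → bucket 2 (collision)
501 → bucket 6
60 → bucket 6 (collision)
177 → bucket 6 (collision)
258 → bucket 6 (collision)
99 → bucket 0
886 → bucket 4 (collision)
944 → bucket 8
447 → bucket 6 (collision)
Final buckets:
0: 99
1: .
2: 821 -> 461
3: .
4: 346 -> 886
5: .
6: 501 -> 60 -> 177 -> 258 -> 447
7: 403
8: 944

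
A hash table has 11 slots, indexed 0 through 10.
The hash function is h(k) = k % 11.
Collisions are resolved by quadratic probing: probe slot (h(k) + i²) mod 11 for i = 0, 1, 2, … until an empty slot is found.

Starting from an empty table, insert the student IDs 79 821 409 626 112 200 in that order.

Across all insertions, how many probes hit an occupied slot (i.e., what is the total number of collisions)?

6

79: h=2 -> slot 2
821: h=7 -> slot 7
409: h=2, probe 2,3 -> slot 3
626: h=10 -> slot 10
112: h=2, probe 2,3,6 -> slot 6
200: h=2, probe 2,3,6,0 -> slot 0
Table: [200, ∅, 79, 409, ∅, ∅, 112, 821, ∅, ∅, 626]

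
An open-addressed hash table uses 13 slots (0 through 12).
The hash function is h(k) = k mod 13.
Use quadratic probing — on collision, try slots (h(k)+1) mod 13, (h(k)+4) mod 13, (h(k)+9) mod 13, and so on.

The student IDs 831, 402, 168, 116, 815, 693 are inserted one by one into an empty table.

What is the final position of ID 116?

831 hashes to 12; slot 12 is free → place at 12.
402 hashes to 12; 12 taken → place at 0.
168 hashes to 12; 12,0 taken → place at 3.
116 hashes to 12; 12,0,3 taken → place at 8.
815 hashes to 9; slot 9 is free → place at 9.
693 hashes to 4; slot 4 is free → place at 4.
Table: [402, _, _, 168, 693, _, _, _, 116, 815, _, _, 831]

8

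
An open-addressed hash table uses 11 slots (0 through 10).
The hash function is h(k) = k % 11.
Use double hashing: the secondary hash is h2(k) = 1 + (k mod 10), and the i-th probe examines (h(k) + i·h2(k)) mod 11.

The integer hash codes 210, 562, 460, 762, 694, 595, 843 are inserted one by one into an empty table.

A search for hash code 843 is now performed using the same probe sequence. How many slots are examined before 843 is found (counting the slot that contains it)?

Insert 210: h=1, slot 1 empty -> index 1.
Insert 562: h=1, h2=3, slot 1 occupied -> index 4.
Insert 460: h=9, slot 9 empty -> index 9.
Insert 762: h=3, slot 3 empty -> index 3.
Insert 694: h=1, h2=5, slot 1 occupied -> index 6.
Insert 595: h=1, h2=6, slot 1 occupied -> index 7.
Insert 843: h=7, h2=4, slot 7 occupied -> index 0.
Table: [843, 210, —, 762, 562, —, 694, 595, —, 460, —]
Lookup 843: h=7, h2=4, probe 7,0 → found at 0.

2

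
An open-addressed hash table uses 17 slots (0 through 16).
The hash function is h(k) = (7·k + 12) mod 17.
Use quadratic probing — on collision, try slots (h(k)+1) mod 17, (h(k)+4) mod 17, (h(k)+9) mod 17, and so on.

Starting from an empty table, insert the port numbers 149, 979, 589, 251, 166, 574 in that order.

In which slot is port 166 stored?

5

Insert 149: h=1, slot 1 empty => index 1.
Insert 979: h=14, slot 14 empty => index 14.
Insert 589: h=4, slot 4 empty => index 4.
Insert 251: h=1, slot 1 occupied => index 2.
Insert 166: h=1, slots 1,2 occupied => index 5.
Insert 574: h=1, slots 1,2,5 occupied => index 10.
Table: [-, 149, 251, -, 589, 166, -, -, -, -, 574, -, -, -, 979, -, -]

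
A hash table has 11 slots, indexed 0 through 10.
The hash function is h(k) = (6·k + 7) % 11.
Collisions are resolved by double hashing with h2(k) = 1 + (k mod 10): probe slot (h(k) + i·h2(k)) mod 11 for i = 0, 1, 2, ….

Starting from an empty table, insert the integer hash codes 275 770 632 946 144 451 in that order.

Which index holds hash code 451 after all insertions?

9

275: h=7 → slot 7
770: h=7, h2=1, probe 7,8 → slot 8
632: h=4 → slot 4
946: h=7, h2=7, probe 7,3 → slot 3
144: h=2 → slot 2
451: h=7, h2=2, probe 7,9 → slot 9
Table: [—, —, 144, 946, 632, —, —, 275, 770, 451, —]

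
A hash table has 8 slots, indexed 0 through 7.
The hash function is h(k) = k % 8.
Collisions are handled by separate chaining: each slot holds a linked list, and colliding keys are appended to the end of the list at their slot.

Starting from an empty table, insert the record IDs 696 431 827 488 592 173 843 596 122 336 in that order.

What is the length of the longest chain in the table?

Insert 696: h=0, bucket 0 empty -> new chain.
Insert 431: h=7, bucket 7 empty -> new chain.
Insert 827: h=3, bucket 3 empty -> new chain.
Insert 488: h=0, bucket 0 nonempty -> append to chain.
Insert 592: h=0, bucket 0 nonempty -> append to chain.
Insert 173: h=5, bucket 5 empty -> new chain.
Insert 843: h=3, bucket 3 nonempty -> append to chain.
Insert 596: h=4, bucket 4 empty -> new chain.
Insert 122: h=2, bucket 2 empty -> new chain.
Insert 336: h=0, bucket 0 nonempty -> append to chain.
Final buckets:
0: 696 -> 488 -> 592 -> 336
1: _
2: 122
3: 827 -> 843
4: 596
5: 173
6: _
7: 431

4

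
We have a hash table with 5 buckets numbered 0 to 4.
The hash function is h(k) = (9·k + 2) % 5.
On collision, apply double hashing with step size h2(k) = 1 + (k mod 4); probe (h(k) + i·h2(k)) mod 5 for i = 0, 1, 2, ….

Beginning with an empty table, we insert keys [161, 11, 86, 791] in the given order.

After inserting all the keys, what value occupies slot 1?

161

161 hashes to 1; slot 1 is free => place at 1.
11 hashes to 1, h2=4; 1 taken => place at 0.
86 hashes to 1, h2=3; 1 taken => place at 4.
791 hashes to 1, h2=4; 1,0,4 taken => place at 3.
Table: [11, 161, —, 791, 86]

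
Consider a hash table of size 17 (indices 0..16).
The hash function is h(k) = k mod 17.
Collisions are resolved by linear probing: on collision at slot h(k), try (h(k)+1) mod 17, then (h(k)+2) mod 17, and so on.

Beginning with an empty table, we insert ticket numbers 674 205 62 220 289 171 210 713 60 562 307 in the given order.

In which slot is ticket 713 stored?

674 hashes to 11; slot 11 is free => place at 11.
205 hashes to 1; slot 1 is free => place at 1.
62 hashes to 11; 11 taken => place at 12.
220 hashes to 16; slot 16 is free => place at 16.
289 hashes to 0; slot 0 is free => place at 0.
171 hashes to 1; 1 taken => place at 2.
210 hashes to 6; slot 6 is free => place at 6.
713 hashes to 16; 16,0,1,2 taken => place at 3.
60 hashes to 9; slot 9 is free => place at 9.
562 hashes to 1; 1,2,3 taken => place at 4.
307 hashes to 1; 1,2,3,4 taken => place at 5.
Table: [289, 205, 171, 713, 562, 307, 210, -, -, 60, -, 674, 62, -, -, -, 220]

3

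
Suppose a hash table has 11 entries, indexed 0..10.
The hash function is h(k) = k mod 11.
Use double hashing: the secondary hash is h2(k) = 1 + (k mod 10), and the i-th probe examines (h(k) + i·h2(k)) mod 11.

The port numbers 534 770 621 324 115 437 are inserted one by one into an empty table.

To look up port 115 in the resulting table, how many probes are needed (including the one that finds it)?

534 hashes to 6; slot 6 is free → place at 6.
770 hashes to 0; slot 0 is free → place at 0.
621 hashes to 5; slot 5 is free → place at 5.
324 hashes to 5, h2=5; 5 taken → place at 10.
115 hashes to 5, h2=6; 5,0,6 taken → place at 1.
437 hashes to 8; slot 8 is free → place at 8.
Table: [770, 115, ., ., ., 621, 534, ., 437, ., 324]
Lookup 115: h=5, h2=6, probe 5,0,6,1 → found at 1.

4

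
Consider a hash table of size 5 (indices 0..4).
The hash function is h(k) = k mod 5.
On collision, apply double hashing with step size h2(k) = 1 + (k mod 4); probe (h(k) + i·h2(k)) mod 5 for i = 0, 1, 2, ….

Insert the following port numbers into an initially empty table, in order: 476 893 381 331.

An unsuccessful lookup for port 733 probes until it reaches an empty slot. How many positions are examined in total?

476: h=1 => slot 1
893: h=3 => slot 3
381: h=1, h2=2, probe 1,3,0 => slot 0
331: h=1, h2=4, probe 1,0,4 => slot 4
Table: [381, 476, ., 893, 331]
Lookup 733: h=3, h2=2, probe 3,0,2 → slot 2 empty, not found.

3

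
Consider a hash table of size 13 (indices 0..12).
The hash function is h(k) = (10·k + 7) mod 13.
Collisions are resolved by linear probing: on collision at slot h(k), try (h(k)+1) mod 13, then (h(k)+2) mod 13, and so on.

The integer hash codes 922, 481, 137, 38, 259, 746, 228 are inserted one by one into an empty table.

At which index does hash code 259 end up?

0

922: h=10 -> slot 10
481: h=7 -> slot 7
137: h=12 -> slot 12
38: h=10, probe 10,11 -> slot 11
259: h=10, probe 10,11,12,0 -> slot 0
746: h=5 -> slot 5
228: h=12, probe 12,0,1 -> slot 1
Table: [259, 228, ., ., ., 746, ., 481, ., ., 922, 38, 137]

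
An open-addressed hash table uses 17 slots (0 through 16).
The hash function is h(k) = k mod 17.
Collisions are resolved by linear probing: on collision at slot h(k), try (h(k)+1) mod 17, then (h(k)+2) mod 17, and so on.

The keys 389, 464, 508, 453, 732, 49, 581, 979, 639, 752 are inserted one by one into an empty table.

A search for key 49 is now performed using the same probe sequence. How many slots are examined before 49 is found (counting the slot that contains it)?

389: h=15 -> slot 15
464: h=5 -> slot 5
508: h=15, probe 15,16 -> slot 16
453: h=11 -> slot 11
732: h=1 -> slot 1
49: h=15, probe 15,16,0 -> slot 0
581: h=3 -> slot 3
979: h=10 -> slot 10
639: h=10, probe 10,11,12 -> slot 12
752: h=4 -> slot 4
Table: [49, 732, ., 581, 752, 464, ., ., ., ., 979, 453, 639, ., ., 389, 508]
Lookup 49: h=15, probe 15,16,0 → found at 0.

3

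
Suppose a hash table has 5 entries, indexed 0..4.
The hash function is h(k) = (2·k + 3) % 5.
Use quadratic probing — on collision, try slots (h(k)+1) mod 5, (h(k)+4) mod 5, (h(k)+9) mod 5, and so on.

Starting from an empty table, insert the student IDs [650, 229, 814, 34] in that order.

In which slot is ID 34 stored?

0

650: h=3 → slot 3
229: h=1 → slot 1
814: h=1, probe 1,2 → slot 2
34: h=1, probe 1,2,0 → slot 0
Table: [34, 229, 814, 650, -]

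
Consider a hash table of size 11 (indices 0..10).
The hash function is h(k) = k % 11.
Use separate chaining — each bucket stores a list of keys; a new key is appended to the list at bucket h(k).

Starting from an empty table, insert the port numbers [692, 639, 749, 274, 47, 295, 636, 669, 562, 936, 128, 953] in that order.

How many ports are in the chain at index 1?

Insert 692: h=10, bucket 10 empty -> new chain.
Insert 639: h=1, bucket 1 empty -> new chain.
Insert 749: h=1, bucket 1 nonempty -> append to chain.
Insert 274: h=10, bucket 10 nonempty -> append to chain.
Insert 47: h=3, bucket 3 empty -> new chain.
Insert 295: h=9, bucket 9 empty -> new chain.
Insert 636: h=9, bucket 9 nonempty -> append to chain.
Insert 669: h=9, bucket 9 nonempty -> append to chain.
Insert 562: h=1, bucket 1 nonempty -> append to chain.
Insert 936: h=1, bucket 1 nonempty -> append to chain.
Insert 128: h=7, bucket 7 empty -> new chain.
Insert 953: h=7, bucket 7 nonempty -> append to chain.
Final buckets:
0: _
1: 639 -> 749 -> 562 -> 936
2: _
3: 47
4: _
5: _
6: _
7: 128 -> 953
8: _
9: 295 -> 636 -> 669
10: 692 -> 274

4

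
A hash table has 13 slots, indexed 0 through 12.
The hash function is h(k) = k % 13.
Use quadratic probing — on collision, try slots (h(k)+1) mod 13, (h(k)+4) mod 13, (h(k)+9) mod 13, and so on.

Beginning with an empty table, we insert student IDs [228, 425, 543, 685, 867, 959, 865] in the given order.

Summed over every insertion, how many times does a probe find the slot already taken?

228: h=7 => slot 7
425: h=9 => slot 9
543: h=10 => slot 10
685: h=9, probe 9,10,0 => slot 0
867: h=9, probe 9,10,0,5 => slot 5
959: h=10, probe 10,11 => slot 11
865: h=7, probe 7,8 => slot 8
Table: [685, ., ., ., ., 867, ., 228, 865, 425, 543, 959, .]

7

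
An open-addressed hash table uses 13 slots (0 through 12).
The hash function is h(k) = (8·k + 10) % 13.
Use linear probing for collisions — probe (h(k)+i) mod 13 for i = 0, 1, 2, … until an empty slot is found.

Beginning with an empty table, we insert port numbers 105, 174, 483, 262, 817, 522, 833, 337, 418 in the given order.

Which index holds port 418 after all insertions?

4

Insert 105: h=5, slot 5 empty => index 5.
Insert 174: h=11, slot 11 empty => index 11.
Insert 483: h=0, slot 0 empty => index 0.
Insert 262: h=0, slot 0 occupied => index 1.
Insert 817: h=7, slot 7 empty => index 7.
Insert 522: h=0, slots 0,1 occupied => index 2.
Insert 833: h=5, slot 5 occupied => index 6.
Insert 337: h=2, slot 2 occupied => index 3.
Insert 418: h=0, slots 0,1,2,3 occupied => index 4.
Table: [483, 262, 522, 337, 418, 105, 833, 817, ., ., ., 174, .]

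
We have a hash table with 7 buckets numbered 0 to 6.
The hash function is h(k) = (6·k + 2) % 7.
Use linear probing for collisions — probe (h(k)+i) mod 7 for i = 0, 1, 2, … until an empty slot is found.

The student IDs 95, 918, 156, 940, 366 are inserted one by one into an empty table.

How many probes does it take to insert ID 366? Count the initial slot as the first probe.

95 hashes to 5; slot 5 is free -> place at 5.
918 hashes to 1; slot 1 is free -> place at 1.
156 hashes to 0; slot 0 is free -> place at 0.
940 hashes to 0; 0,1 taken -> place at 2.
366 hashes to 0; 0,1,2 taken -> place at 3.
Table: [156, 918, 940, 366, —, 95, —]

4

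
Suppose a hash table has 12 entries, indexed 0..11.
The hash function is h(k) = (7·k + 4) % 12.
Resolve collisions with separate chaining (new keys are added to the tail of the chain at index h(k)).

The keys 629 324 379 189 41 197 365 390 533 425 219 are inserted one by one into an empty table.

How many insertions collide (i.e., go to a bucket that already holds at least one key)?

629 → bucket 3
324 → bucket 4
379 → bucket 5
189 → bucket 7
41 → bucket 3 (collision)
197 → bucket 3 (collision)
365 → bucket 3 (collision)
390 → bucket 10
533 → bucket 3 (collision)
425 → bucket 3 (collision)
219 → bucket 1
Final buckets:
0: _
1: 219
2: _
3: 629 -> 41 -> 197 -> 365 -> 533 -> 425
4: 324
5: 379
6: _
7: 189
8: _
9: _
10: 390
11: _

5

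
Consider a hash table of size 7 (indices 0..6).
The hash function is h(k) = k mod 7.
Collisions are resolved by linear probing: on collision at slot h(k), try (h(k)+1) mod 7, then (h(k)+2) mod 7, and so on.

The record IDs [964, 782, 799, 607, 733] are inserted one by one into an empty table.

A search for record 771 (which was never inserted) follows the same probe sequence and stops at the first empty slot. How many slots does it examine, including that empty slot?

Insert 964: h=5, slot 5 empty -> index 5.
Insert 782: h=5, slot 5 occupied -> index 6.
Insert 799: h=1, slot 1 empty -> index 1.
Insert 607: h=5, slots 5,6 occupied -> index 0.
Insert 733: h=5, slots 5,6,0,1 occupied -> index 2.
Table: [607, 799, 733, ., ., 964, 782]
Lookup 771: h=1, probe 1,2,3 → slot 3 empty, not found.

3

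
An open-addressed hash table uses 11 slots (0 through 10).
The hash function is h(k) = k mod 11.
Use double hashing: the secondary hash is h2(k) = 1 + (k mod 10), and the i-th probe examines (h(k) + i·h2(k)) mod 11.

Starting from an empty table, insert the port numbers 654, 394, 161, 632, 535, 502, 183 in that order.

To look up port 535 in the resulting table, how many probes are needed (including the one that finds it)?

Insert 654: h=5, slot 5 empty -> index 5.
Insert 394: h=9, slot 9 empty -> index 9.
Insert 161: h=7, slot 7 empty -> index 7.
Insert 632: h=5, h2=3, slot 5 occupied -> index 8.
Insert 535: h=7, h2=6, slot 7 occupied -> index 2.
Insert 502: h=7, h2=3, slot 7 occupied -> index 10.
Insert 183: h=7, h2=4, slot 7 occupied -> index 0.
Table: [183, ∅, 535, ∅, ∅, 654, ∅, 161, 632, 394, 502]
Lookup 535: h=7, h2=6, probe 7,2 → found at 2.

2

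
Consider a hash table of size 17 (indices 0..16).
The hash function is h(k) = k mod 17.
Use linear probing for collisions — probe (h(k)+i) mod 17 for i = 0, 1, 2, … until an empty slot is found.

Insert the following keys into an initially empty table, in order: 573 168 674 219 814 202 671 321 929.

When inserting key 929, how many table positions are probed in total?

3

Insert 573: h=12, slot 12 empty -> index 12.
Insert 168: h=15, slot 15 empty -> index 15.
Insert 674: h=11, slot 11 empty -> index 11.
Insert 219: h=15, slot 15 occupied -> index 16.
Insert 814: h=15, slots 15,16 occupied -> index 0.
Insert 202: h=15, slots 15,16,0 occupied -> index 1.
Insert 671: h=8, slot 8 empty -> index 8.
Insert 321: h=15, slots 15,16,0,1 occupied -> index 2.
Insert 929: h=11, slots 11,12 occupied -> index 13.
Table: [814, 202, 321, —, —, —, —, —, 671, —, —, 674, 573, 929, —, 168, 219]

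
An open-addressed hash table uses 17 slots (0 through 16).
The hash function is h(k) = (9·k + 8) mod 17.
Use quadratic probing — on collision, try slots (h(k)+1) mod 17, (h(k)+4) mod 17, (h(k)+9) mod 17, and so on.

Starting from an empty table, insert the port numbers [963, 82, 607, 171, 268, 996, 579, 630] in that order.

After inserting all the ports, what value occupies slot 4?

Insert 963: h=5, slot 5 empty => index 5.
Insert 82: h=15, slot 15 empty => index 15.
Insert 607: h=14, slot 14 empty => index 14.
Insert 171: h=0, slot 0 empty => index 0.
Insert 268: h=6, slot 6 empty => index 6.
Insert 996: h=13, slot 13 empty => index 13.
Insert 579: h=0, slot 0 occupied => index 1.
Insert 630: h=0, slots 0,1 occupied => index 4.
Table: [171, 579, ∅, ∅, 630, 963, 268, ∅, ∅, ∅, ∅, ∅, ∅, 996, 607, 82, ∅]

630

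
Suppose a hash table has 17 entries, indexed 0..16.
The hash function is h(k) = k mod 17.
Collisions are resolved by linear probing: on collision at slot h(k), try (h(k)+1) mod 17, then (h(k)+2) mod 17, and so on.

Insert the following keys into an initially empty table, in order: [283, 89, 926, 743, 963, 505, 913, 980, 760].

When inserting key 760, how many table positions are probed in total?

6

Insert 283: h=11, slot 11 empty → index 11.
Insert 89: h=4, slot 4 empty → index 4.
Insert 926: h=8, slot 8 empty → index 8.
Insert 743: h=12, slot 12 empty → index 12.
Insert 963: h=11, slots 11,12 occupied → index 13.
Insert 505: h=12, slots 12,13 occupied → index 14.
Insert 913: h=12, slots 12,13,14 occupied → index 15.
Insert 980: h=11, slots 11,12,13,14,15 occupied → index 16.
Insert 760: h=12, slots 12,13,14,15,16 occupied → index 0.
Table: [760, _, _, _, 89, _, _, _, 926, _, _, 283, 743, 963, 505, 913, 980]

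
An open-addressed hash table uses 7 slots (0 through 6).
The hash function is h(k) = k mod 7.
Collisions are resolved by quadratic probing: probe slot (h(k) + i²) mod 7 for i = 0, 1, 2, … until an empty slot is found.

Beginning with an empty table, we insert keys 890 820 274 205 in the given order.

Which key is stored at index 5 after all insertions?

890: h=1 -> slot 1
820: h=1, probe 1,2 -> slot 2
274: h=1, probe 1,2,5 -> slot 5
205: h=2, probe 2,3 -> slot 3
Table: [∅, 890, 820, 205, ∅, 274, ∅]

274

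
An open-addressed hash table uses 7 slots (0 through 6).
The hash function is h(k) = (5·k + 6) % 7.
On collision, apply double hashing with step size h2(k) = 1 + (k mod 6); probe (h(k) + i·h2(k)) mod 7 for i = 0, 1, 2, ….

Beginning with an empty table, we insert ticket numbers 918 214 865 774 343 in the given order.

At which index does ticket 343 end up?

1

918 hashes to 4; slot 4 is free -> place at 4.
214 hashes to 5; slot 5 is free -> place at 5.
865 hashes to 5, h2=2; 5 taken -> place at 0.
774 hashes to 5, h2=1; 5 taken -> place at 6.
343 hashes to 6, h2=2; 6 taken -> place at 1.
Table: [865, 343, -, -, 918, 214, 774]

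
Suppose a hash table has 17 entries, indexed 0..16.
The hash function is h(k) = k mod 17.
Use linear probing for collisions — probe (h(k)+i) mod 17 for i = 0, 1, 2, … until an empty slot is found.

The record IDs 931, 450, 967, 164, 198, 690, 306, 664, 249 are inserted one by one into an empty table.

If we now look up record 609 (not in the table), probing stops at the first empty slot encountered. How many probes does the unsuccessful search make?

3

Insert 931: h=13, slot 13 empty → index 13.
Insert 450: h=8, slot 8 empty → index 8.
Insert 967: h=15, slot 15 empty → index 15.
Insert 164: h=11, slot 11 empty → index 11.
Insert 198: h=11, slot 11 occupied → index 12.
Insert 690: h=10, slot 10 empty → index 10.
Insert 306: h=0, slot 0 empty → index 0.
Insert 664: h=1, slot 1 empty → index 1.
Insert 249: h=11, slots 11,12,13 occupied → index 14.
Table: [306, 664, -, -, -, -, -, -, 450, -, 690, 164, 198, 931, 249, 967, -]
Lookup 609: h=14, probe 14,15,16 → slot 16 empty, not found.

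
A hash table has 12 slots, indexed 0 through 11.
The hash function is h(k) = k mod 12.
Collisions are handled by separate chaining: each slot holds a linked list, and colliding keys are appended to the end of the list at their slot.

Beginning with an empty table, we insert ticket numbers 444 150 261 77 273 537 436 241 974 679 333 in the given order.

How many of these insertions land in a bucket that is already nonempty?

444 -> bucket 0
150 -> bucket 6
261 -> bucket 9
77 -> bucket 5
273 -> bucket 9 (collision)
537 -> bucket 9 (collision)
436 -> bucket 4
241 -> bucket 1
974 -> bucket 2
679 -> bucket 7
333 -> bucket 9 (collision)
Final buckets:
0: 444
1: 241
2: 974
3: —
4: 436
5: 77
6: 150
7: 679
8: —
9: 261 -> 273 -> 537 -> 333
10: —
11: —

3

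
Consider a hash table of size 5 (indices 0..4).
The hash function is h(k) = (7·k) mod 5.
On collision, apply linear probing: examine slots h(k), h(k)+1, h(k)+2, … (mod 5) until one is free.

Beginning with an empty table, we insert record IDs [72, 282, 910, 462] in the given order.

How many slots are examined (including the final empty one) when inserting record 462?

72: h=4 → slot 4
282: h=4, probe 4,0 → slot 0
910: h=0, probe 0,1 → slot 1
462: h=4, probe 4,0,1,2 → slot 2
Table: [282, 910, 462, —, 72]

4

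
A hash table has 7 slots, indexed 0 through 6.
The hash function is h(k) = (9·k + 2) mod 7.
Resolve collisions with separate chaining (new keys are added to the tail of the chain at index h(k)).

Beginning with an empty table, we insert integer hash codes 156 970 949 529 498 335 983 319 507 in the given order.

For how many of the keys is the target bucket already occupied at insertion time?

Insert 156: h=6, bucket 6 empty → new chain.
Insert 970: h=3, bucket 3 empty → new chain.
Insert 949: h=3, bucket 3 nonempty → append to chain.
Insert 529: h=3, bucket 3 nonempty → append to chain.
Insert 498: h=4, bucket 4 empty → new chain.
Insert 335: h=0, bucket 0 empty → new chain.
Insert 983: h=1, bucket 1 empty → new chain.
Insert 319: h=3, bucket 3 nonempty → append to chain.
Insert 507: h=1, bucket 1 nonempty → append to chain.
Final buckets:
0: 335
1: 983 -> 507
2: _
3: 970 -> 949 -> 529 -> 319
4: 498
5: _
6: 156

4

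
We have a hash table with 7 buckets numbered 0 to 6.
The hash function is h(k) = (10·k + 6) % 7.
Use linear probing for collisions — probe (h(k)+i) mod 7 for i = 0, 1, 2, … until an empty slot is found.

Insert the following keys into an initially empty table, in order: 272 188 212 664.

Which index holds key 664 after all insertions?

272: h=3 → slot 3
188: h=3, probe 3,4 → slot 4
212: h=5 → slot 5
664: h=3, probe 3,4,5,6 → slot 6
Table: [-, -, -, 272, 188, 212, 664]

6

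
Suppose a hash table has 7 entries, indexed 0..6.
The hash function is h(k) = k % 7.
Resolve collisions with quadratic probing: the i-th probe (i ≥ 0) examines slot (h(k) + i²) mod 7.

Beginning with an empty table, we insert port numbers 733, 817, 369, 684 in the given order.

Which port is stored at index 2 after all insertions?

733 hashes to 5; slot 5 is free => place at 5.
817 hashes to 5; 5 taken => place at 6.
369 hashes to 5; 5,6 taken => place at 2.
684 hashes to 5; 5,6,2 taken => place at 0.
Table: [684, —, 369, —, —, 733, 817]

369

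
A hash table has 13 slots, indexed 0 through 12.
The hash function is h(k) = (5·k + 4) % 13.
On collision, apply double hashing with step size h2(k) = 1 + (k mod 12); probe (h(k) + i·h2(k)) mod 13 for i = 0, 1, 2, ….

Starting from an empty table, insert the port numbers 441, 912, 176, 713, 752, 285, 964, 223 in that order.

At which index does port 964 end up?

6

441 hashes to 12; slot 12 is free -> place at 12.
912 hashes to 1; slot 1 is free -> place at 1.
176 hashes to 0; slot 0 is free -> place at 0.
713 hashes to 7; slot 7 is free -> place at 7.
752 hashes to 7, h2=9; 7 taken -> place at 3.
285 hashes to 12, h2=10; 12 taken -> place at 9.
964 hashes to 1, h2=5; 1 taken -> place at 6.
223 hashes to 1, h2=8; 1,9 taken -> place at 4.
Table: [176, 912, -, 752, 223, -, 964, 713, -, 285, -, -, 441]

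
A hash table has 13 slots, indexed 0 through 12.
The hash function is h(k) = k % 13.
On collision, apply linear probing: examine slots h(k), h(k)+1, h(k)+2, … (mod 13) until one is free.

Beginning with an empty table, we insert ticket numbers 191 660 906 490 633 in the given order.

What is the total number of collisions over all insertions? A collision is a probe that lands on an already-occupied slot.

Insert 191: h=9, slot 9 empty => index 9.
Insert 660: h=10, slot 10 empty => index 10.
Insert 906: h=9, slots 9,10 occupied => index 11.
Insert 490: h=9, slots 9,10,11 occupied => index 12.
Insert 633: h=9, slots 9,10,11,12 occupied => index 0.
Table: [633, -, -, -, -, -, -, -, -, 191, 660, 906, 490]

9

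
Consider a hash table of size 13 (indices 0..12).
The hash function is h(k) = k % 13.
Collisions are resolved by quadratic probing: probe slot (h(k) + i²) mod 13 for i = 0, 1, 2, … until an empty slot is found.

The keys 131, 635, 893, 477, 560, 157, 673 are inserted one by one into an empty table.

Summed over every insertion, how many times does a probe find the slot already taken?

131: h=1 -> slot 1
635: h=11 -> slot 11
893: h=9 -> slot 9
477: h=9, probe 9,10 -> slot 10
560: h=1, probe 1,2 -> slot 2
157: h=1, probe 1,2,5 -> slot 5
673: h=10, probe 10,11,1,6 -> slot 6
Table: [∅, 131, 560, ∅, ∅, 157, 673, ∅, ∅, 893, 477, 635, ∅]

7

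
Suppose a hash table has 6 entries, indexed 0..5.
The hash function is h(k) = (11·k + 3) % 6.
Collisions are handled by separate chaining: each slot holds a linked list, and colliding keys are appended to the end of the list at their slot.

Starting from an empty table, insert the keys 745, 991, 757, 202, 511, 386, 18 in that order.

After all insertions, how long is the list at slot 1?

Insert 745: h=2, bucket 2 empty -> new chain.
Insert 991: h=2, bucket 2 nonempty -> append to chain.
Insert 757: h=2, bucket 2 nonempty -> append to chain.
Insert 202: h=5, bucket 5 empty -> new chain.
Insert 511: h=2, bucket 2 nonempty -> append to chain.
Insert 386: h=1, bucket 1 empty -> new chain.
Insert 18: h=3, bucket 3 empty -> new chain.
Final buckets:
0: _
1: 386
2: 745 -> 991 -> 757 -> 511
3: 18
4: _
5: 202

1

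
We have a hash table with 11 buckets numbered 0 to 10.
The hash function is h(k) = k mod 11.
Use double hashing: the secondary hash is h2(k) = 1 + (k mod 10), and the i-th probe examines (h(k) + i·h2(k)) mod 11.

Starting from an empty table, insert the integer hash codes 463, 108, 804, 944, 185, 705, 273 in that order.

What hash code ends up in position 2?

463: h=1 -> slot 1
108: h=9 -> slot 9
804: h=1, h2=5, probe 1,6 -> slot 6
944: h=9, h2=5, probe 9,3 -> slot 3
185: h=9, h2=6, probe 9,4 -> slot 4
705: h=1, h2=6, probe 1,7 -> slot 7
273: h=9, h2=4, probe 9,2 -> slot 2
Table: [—, 463, 273, 944, 185, —, 804, 705, —, 108, —]

273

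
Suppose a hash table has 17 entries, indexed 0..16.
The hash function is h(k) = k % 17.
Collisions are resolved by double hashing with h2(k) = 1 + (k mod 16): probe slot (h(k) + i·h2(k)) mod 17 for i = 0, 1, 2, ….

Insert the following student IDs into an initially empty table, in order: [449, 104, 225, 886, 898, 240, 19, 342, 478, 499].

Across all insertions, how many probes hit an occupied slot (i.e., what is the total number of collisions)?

449 hashes to 7; slot 7 is free -> place at 7.
104 hashes to 2; slot 2 is free -> place at 2.
225 hashes to 4; slot 4 is free -> place at 4.
886 hashes to 2, h2=7; 2 taken -> place at 9.
898 hashes to 14; slot 14 is free -> place at 14.
240 hashes to 2, h2=1; 2 taken -> place at 3.
19 hashes to 2, h2=4; 2 taken -> place at 6.
342 hashes to 2, h2=7; 2,9 taken -> place at 16.
478 hashes to 2, h2=15; 2 taken -> place at 0.
499 hashes to 6, h2=4; 6 taken -> place at 10.
Table: [478, —, 104, 240, 225, —, 19, 449, —, 886, 499, —, —, —, 898, —, 342]

7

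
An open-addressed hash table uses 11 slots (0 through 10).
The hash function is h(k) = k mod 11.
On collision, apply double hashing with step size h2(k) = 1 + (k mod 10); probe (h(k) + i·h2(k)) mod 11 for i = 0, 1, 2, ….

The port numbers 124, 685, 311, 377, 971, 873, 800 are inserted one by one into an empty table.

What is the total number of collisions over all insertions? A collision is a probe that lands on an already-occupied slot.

5

Insert 124: h=3, slot 3 empty -> index 3.
Insert 685: h=3, h2=6, slot 3 occupied -> index 9.
Insert 311: h=3, h2=2, slot 3 occupied -> index 5.
Insert 377: h=3, h2=8, slot 3 occupied -> index 0.
Insert 971: h=3, h2=2, slots 3,5 occupied -> index 7.
Insert 873: h=4, slot 4 empty -> index 4.
Insert 800: h=8, slot 8 empty -> index 8.
Table: [377, -, -, 124, 873, 311, -, 971, 800, 685, -]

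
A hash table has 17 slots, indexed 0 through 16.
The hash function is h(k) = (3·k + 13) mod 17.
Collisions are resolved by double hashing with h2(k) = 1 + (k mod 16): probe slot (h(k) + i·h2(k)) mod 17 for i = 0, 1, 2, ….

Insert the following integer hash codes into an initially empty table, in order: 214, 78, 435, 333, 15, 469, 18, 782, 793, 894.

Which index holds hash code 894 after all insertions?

3

214: h=9 → slot 9
78: h=9, h2=15, probe 9,7 → slot 7
435: h=9, h2=4, probe 9,13 → slot 13
333: h=9, h2=14, probe 9,6 → slot 6
15: h=7, h2=16, probe 7,6,5 → slot 5
469: h=9, h2=6, probe 9,15 → slot 15
18: h=16 → slot 16
782: h=13, h2=15, probe 13,11 → slot 11
793: h=12 → slot 12
894: h=9, h2=15, probe 9,7,5,3 → slot 3
Table: [—, —, —, 894, —, 15, 333, 78, —, 214, —, 782, 793, 435, —, 469, 18]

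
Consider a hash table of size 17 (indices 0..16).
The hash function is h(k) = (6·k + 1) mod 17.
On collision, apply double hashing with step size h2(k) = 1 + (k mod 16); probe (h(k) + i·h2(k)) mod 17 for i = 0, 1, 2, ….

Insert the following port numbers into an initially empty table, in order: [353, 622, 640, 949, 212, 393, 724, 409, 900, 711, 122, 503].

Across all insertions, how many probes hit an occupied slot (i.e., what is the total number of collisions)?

353 hashes to 11; slot 11 is free => place at 11.
622 hashes to 10; slot 10 is free => place at 10.
640 hashes to 16; slot 16 is free => place at 16.
949 hashes to 0; slot 0 is free => place at 0.
212 hashes to 15; slot 15 is free => place at 15.
393 hashes to 13; slot 13 is free => place at 13.
724 hashes to 10, h2=5; 10,15 taken => place at 3.
409 hashes to 7; slot 7 is free => place at 7.
900 hashes to 12; slot 12 is free => place at 12.
711 hashes to 0, h2=8; 0 taken => place at 8.
122 hashes to 2; slot 2 is free => place at 2.
503 hashes to 10, h2=8; 10 taken => place at 1.
Table: [949, 503, 122, 724, ., ., ., 409, 711, ., 622, 353, 900, 393, ., 212, 640]

4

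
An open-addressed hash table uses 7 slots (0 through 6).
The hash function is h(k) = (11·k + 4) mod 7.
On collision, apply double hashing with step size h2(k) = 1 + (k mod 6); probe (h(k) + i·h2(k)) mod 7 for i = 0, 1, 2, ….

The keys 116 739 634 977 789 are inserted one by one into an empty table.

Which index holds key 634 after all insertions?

4

116: h=6 -> slot 6
739: h=6, h2=2, probe 6,1 -> slot 1
634: h=6, h2=5, probe 6,4 -> slot 4
977: h=6, h2=6, probe 6,5 -> slot 5
789: h=3 -> slot 3
Table: [_, 739, _, 789, 634, 977, 116]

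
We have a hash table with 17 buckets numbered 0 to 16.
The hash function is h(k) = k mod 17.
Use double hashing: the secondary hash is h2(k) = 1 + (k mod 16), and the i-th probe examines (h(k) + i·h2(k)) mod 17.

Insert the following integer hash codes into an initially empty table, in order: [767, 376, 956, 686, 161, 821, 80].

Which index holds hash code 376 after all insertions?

Insert 767: h=2, slot 2 empty → index 2.
Insert 376: h=2, h2=9, slot 2 occupied → index 11.
Insert 956: h=4, slot 4 empty → index 4.
Insert 686: h=6, slot 6 empty → index 6.
Insert 161: h=8, slot 8 empty → index 8.
Insert 821: h=5, slot 5 empty → index 5.
Insert 80: h=12, slot 12 empty → index 12.
Table: [-, -, 767, -, 956, 821, 686, -, 161, -, -, 376, 80, -, -, -, -]

11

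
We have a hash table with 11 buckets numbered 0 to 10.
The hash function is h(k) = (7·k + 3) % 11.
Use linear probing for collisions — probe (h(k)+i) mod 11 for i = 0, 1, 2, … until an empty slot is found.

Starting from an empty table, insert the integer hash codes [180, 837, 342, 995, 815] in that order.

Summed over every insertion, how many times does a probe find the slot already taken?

180: h=9 → slot 9
837: h=10 → slot 10
342: h=10, probe 10,0 → slot 0
995: h=5 → slot 5
815: h=10, probe 10,0,1 → slot 1
Table: [342, 815, -, -, -, 995, -, -, -, 180, 837]

3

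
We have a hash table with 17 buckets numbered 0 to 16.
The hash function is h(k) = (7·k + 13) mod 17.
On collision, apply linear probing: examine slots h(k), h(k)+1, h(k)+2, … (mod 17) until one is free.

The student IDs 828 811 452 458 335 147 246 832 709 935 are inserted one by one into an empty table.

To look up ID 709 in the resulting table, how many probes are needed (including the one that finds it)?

828 hashes to 12; slot 12 is free => place at 12.
811 hashes to 12; 12 taken => place at 13.
452 hashes to 15; slot 15 is free => place at 15.
458 hashes to 6; slot 6 is free => place at 6.
335 hashes to 12; 12,13 taken => place at 14.
147 hashes to 5; slot 5 is free => place at 5.
246 hashes to 1; slot 1 is free => place at 1.
832 hashes to 6; 6 taken => place at 7.
709 hashes to 12; 12,13,14,15 taken => place at 16.
935 hashes to 13; 13,14,15,16 taken => place at 0.
Table: [935, 246, _, _, _, 147, 458, 832, _, _, _, _, 828, 811, 335, 452, 709]
Lookup 709: h=12, probe 12,13,14,15,16 → found at 16.

5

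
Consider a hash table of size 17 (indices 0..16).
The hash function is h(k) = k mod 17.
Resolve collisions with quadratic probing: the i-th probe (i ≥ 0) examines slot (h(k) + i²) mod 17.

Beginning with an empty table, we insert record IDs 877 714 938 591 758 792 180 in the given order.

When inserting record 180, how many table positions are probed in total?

4

877 hashes to 10; slot 10 is free => place at 10.
714 hashes to 0; slot 0 is free => place at 0.
938 hashes to 3; slot 3 is free => place at 3.
591 hashes to 13; slot 13 is free => place at 13.
758 hashes to 10; 10 taken => place at 11.
792 hashes to 10; 10,11 taken => place at 14.
180 hashes to 10; 10,11,14 taken => place at 2.
Table: [714, ∅, 180, 938, ∅, ∅, ∅, ∅, ∅, ∅, 877, 758, ∅, 591, 792, ∅, ∅]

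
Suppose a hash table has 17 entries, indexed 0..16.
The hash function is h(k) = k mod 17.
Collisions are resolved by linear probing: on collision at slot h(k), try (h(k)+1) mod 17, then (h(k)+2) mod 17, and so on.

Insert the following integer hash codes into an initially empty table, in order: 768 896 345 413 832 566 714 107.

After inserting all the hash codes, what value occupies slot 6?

768: h=3 => slot 3
896: h=12 => slot 12
345: h=5 => slot 5
413: h=5, probe 5,6 => slot 6
832: h=16 => slot 16
566: h=5, probe 5,6,7 => slot 7
714: h=0 => slot 0
107: h=5, probe 5,6,7,8 => slot 8
Table: [714, ., ., 768, ., 345, 413, 566, 107, ., ., ., 896, ., ., ., 832]

413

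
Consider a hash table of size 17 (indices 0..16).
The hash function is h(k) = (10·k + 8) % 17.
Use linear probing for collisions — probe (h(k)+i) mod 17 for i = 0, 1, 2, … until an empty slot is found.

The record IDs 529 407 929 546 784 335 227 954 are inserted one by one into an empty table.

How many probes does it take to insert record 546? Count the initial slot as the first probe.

2

Insert 529: h=11, slot 11 empty -> index 11.
Insert 407: h=15, slot 15 empty -> index 15.
Insert 929: h=16, slot 16 empty -> index 16.
Insert 546: h=11, slot 11 occupied -> index 12.
Insert 784: h=11, slots 11,12 occupied -> index 13.
Insert 335: h=9, slot 9 empty -> index 9.
Insert 227: h=0, slot 0 empty -> index 0.
Insert 954: h=11, slots 11,12,13 occupied -> index 14.
Table: [227, _, _, _, _, _, _, _, _, 335, _, 529, 546, 784, 954, 407, 929]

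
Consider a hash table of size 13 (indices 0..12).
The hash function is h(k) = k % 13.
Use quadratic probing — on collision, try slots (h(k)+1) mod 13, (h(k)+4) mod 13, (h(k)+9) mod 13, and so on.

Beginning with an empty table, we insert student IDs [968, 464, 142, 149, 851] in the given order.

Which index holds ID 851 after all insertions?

968: h=6 -> slot 6
464: h=9 -> slot 9
142: h=12 -> slot 12
149: h=6, probe 6,7 -> slot 7
851: h=6, probe 6,7,10 -> slot 10
Table: [_, _, _, _, _, _, 968, 149, _, 464, 851, _, 142]

10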